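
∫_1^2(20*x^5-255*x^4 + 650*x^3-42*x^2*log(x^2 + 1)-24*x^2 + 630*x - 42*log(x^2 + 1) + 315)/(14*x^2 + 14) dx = -6*log(5) + 3*log(2) + 370/7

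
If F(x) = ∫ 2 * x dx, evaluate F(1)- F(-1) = 0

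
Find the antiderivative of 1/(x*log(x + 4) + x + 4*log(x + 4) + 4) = log(log(x + 4) + 1) + C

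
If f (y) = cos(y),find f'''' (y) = cos(y)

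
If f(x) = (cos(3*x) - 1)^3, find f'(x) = 9*(sin(3*x)^2 + 2*cos(3*x) - 2)*sin(3*x)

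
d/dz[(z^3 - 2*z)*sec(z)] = (z^3*sin(z)/cos(z) + 3*z^2 - 2*z*sin(z)/cos(z) - 2)/cos(z)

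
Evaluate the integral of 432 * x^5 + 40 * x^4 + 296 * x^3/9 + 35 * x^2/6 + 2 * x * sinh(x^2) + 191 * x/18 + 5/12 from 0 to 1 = cosh(1) + 854/9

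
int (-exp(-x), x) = exp(-x) + C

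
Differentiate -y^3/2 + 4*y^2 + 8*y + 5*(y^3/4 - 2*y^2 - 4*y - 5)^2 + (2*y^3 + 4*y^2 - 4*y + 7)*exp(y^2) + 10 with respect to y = 15*y^5/8 + 4*y^4*exp(y^2) - 25*y^4 + 8*y^3*exp(y^2) + 40*y^3 - 2*y^2*exp(y^2) + 201*y^2 + 22*y*exp(y^2) + 368*y - 4*exp(y^2) + 208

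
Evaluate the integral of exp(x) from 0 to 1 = -1 + E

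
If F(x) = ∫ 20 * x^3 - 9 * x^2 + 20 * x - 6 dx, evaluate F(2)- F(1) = 78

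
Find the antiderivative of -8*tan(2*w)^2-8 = -4*tan(2*w) + C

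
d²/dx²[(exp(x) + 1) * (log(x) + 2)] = (x^2*exp(x)*log(x) + 2*x^2*exp(x) + 2*x*exp(x) - exp(x) - 1)/x^2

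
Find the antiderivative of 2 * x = x^2 + C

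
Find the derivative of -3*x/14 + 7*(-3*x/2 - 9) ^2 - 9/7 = 63*x/2 + 2643/14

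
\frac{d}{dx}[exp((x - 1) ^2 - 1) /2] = x*exp(x^2 - 2*x) - exp(x^2 - 2*x)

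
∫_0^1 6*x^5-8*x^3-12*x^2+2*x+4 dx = 0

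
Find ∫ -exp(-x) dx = exp(-x) + C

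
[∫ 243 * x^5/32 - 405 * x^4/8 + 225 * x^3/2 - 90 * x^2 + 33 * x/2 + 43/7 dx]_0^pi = pi^2/4 + 2*(-2*pi + 3*pi^2/4)^2 + 3*(-2*pi + 3*pi^2/4)^3 + 43*pi/7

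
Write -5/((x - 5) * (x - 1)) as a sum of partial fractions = 5/(4*(x - 1)) - 5/(4*(x - 5))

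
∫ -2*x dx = -x^2 + C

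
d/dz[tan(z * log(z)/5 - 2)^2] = 2*log(z)*tan(z*log(z)/5 - 2)^3/5 + 2*log(z)*tan(z*log(z)/5 - 2)/5 + 2*tan(z*log(z)/5 - 2)^3/5 + 2*tan(z*log(z)/5 - 2)/5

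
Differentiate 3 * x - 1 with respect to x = 3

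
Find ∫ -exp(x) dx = -exp(x) + C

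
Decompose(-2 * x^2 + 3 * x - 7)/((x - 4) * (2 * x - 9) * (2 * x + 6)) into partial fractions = -68/(15*(2*x - 9)) - 17/(105*(x + 3)) + 27/(14*(x - 4))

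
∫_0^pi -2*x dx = -pi^2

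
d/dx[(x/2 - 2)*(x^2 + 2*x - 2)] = 3*x^2/2 - 2*x - 5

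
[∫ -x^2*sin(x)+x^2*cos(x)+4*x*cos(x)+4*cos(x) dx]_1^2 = 5*sqrt(2)*(-sin(pi/4 + 1) + 2*sin(pi/4 + 2))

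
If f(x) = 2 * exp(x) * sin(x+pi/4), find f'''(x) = -4*sqrt(2)*exp(x)*sin(x)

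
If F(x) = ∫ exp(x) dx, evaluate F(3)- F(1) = -E + exp(3)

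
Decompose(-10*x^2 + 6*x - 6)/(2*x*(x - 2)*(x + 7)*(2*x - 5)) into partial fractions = -214/(95*(2*x - 5)) + 269/(1197*(x + 7)) + 17/(18*(x - 2)) - 3/(70*x)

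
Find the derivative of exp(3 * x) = 3*exp(3*x)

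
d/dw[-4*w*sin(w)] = -4*w*cos(w) - 4*sin(w)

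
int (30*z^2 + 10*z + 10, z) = 10*z^3 + 5*z^2 + 10*z + C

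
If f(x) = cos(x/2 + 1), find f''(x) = -cos(x/2 + 1)/4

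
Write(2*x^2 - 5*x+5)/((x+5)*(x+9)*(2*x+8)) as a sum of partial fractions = 53/(10*(x + 9)) - 10/(x + 5) + 57/(10*(x + 4))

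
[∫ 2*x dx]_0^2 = 4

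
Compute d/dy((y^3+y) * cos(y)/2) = -y^3*sin(y)/2 + 3*y^2*cos(y)/2 - y*sin(y)/2 + cos(y)/2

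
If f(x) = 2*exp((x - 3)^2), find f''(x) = 8*x^2*exp(x^2 - 6*x + 9) - 48*x*exp(x^2 - 6*x + 9) + 76*exp(x^2 - 6*x + 9)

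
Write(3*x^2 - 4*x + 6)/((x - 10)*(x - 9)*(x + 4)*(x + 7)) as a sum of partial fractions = -181/(816*(x + 7)) + 5/(39*(x + 4)) - 213/(208*(x - 9)) + 19/(17*(x - 10))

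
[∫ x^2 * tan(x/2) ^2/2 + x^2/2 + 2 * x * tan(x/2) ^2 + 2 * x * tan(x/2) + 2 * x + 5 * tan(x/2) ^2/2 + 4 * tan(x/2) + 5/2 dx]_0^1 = 10*tan(1/2)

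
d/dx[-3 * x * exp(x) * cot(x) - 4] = 3*(-x/tan(x) + x/sin(x)^2 - 1/tan(x))*exp(x)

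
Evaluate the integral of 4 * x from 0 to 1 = 2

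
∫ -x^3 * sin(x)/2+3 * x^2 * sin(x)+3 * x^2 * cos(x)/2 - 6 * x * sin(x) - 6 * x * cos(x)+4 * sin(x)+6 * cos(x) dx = (x - 2)^3*cos(x)/2 + C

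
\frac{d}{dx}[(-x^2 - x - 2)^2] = 4*x^3 + 6*x^2 + 10*x + 4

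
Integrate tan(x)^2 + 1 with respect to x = tan(x) + C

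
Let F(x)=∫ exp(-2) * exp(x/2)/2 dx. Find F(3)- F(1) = -exp(-3/2) + exp(-1/2)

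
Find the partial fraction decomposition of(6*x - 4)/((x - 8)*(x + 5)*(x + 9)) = -29/(34*(x + 9)) + 17/(26*(x + 5)) + 44/(221*(x - 8))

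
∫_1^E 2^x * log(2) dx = -2 + 2^E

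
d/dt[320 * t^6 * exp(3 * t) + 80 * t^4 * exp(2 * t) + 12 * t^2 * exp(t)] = 960*t^6*exp(3*t) + 1920*t^5*exp(3*t) + 160*t^4*exp(2*t) + 320*t^3*exp(2*t) + 12*t^2*exp(t) + 24*t*exp(t)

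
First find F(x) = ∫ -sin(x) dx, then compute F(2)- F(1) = -cos(1) + cos(2)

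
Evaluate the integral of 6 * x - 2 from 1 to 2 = 7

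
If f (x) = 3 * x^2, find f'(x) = 6*x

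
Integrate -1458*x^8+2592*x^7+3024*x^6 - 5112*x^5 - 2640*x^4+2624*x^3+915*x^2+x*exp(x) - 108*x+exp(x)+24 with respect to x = x*(-162*x^8 + 324*x^7 + 432*x^6 - 852*x^5 - 528*x^4 + 656*x^3 + 305*x^2 - 54*x + exp(x) + 24) + C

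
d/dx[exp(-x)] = -exp(-x)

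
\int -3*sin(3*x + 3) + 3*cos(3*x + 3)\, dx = sqrt(2)*sin(3*x + pi/4 + 3) + C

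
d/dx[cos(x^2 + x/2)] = -(2*x + 1/2)*sin(x*(x + 1/2))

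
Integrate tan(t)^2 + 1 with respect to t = tan(t) + C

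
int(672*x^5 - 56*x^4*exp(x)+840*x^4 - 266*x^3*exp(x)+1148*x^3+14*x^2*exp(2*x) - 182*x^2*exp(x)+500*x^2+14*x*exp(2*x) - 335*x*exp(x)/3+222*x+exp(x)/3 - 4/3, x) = x*(-4*x^2 + 21*x*(4*x^2 + 3*x - exp(x) + 4)^2 - 3*x + exp(x) - 4)/3 + C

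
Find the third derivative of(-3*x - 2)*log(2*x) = (3*x - 4)/x^3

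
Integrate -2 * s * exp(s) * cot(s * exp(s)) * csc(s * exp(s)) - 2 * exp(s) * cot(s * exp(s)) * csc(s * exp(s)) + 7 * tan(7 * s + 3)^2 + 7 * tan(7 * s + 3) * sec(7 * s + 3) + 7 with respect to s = tan(7*s + 3) + 2*csc(s*exp(s)) + sec(7*s + 3) + C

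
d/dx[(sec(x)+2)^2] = 2*(2 + 1/cos(x))*sin(x)/cos(x)^2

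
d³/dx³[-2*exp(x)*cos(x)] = 4*sqrt(2)*exp(x)*sin(x + pi/4)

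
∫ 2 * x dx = x^2 + C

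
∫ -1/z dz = -log(z) + C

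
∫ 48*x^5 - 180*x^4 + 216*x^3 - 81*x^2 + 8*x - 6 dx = 8*x^6 - 36*x^5 + 54*x^4 - 27*x^3 + 4*x^2 - 6*x + C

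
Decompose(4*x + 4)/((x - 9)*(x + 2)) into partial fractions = 4/(11*(x + 2)) + 40/(11*(x - 9))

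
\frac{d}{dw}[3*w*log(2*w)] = 3*log(w) + 3*log(2) + 3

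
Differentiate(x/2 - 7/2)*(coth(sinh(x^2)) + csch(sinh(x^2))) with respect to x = (-2*x^2*cosh(x^2)*cosh(sinh(x^2)) - 2*x^2*cosh(x^2) + 14*x*cosh(x^2)*cosh(sinh(x^2)) + 14*x*cosh(x^2) + sinh(sinh(x^2)) + sinh(2*sinh(x^2))/2)/(2*sinh(sinh(x^2))^2)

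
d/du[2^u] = 2^u*log(2)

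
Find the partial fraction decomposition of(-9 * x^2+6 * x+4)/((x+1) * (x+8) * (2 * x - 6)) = -310/(77*(x + 8)) + 11/(56*(x + 1)) - 59/(88*(x - 3))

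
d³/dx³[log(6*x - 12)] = 2/(x^3 - 6*x^2 + 12*x - 8)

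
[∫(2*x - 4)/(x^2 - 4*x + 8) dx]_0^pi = -log(8) + log((-2 + pi)^2 + 4)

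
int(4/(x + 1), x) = 4*log(x + 1) + C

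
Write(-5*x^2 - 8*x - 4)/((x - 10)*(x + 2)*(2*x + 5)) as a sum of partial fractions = -61/(25*(2*x + 5)) + 2/(3*(x + 2)) - 146/(75*(x - 10))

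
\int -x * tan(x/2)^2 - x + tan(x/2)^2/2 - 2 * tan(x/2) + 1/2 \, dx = (1 - 2*x)*tan(x/2) + C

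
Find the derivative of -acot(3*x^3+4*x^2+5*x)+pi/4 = (9*x^2 + 8*x + 5)/(9*x^6 + 24*x^5 + 46*x^4 + 40*x^3 + 25*x^2 + 1)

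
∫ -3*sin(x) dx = 3*cos(x) + C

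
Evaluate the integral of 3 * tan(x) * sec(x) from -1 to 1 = 0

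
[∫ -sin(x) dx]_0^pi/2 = -1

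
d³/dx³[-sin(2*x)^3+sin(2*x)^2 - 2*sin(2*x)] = 168*sin(2*x)^2*cos(2*x) - 32*sin(4*x) - 48*cos(2*x)^3 + 16*cos(2*x)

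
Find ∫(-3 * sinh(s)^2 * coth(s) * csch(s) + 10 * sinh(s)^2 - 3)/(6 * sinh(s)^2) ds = 5*s/3 + coth(s)/2 + csch(s)/2 + C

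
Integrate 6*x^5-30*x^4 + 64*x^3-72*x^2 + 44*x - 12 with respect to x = x^6 - 6*x^5 + 16*x^4 - 24*x^3 + 22*x^2 - 12*x + C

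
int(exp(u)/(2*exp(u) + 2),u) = log(exp(u) + 1)/2 + C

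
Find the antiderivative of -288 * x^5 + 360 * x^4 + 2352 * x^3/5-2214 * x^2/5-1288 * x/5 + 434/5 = -48*x^6 + 72*x^5 + 588*x^4/5 - 738*x^3/5 - 644*x^2/5 + 434*x/5 + C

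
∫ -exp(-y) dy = exp(-y) + C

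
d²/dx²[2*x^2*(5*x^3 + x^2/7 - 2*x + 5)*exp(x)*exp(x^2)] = 40*x^7*exp(x^2 + x) + 288*x^6*exp(x^2 + x)/7 + 1506*x^5*exp(x^2 + x)/7 + 906*x^4*exp(x^2 + x)/7 + 1276*x^3*exp(x^2 + x)/7 + 626*x^2*exp(x^2 + x)/7 + 16*x*exp(x^2 + x) + 20*exp(x^2 + x)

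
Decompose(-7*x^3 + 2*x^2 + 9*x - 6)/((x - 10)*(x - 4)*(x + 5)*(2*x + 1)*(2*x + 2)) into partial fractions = -73/(1701*(2*x + 1)) + 437/(4860*(x + 5)) + 3/(220*(x + 1)) + 193/(2430*(x - 4)) - 1679/(10395*(x - 10))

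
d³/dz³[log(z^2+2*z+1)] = 4/(z^3 + 3*z^2 + 3*z + 1)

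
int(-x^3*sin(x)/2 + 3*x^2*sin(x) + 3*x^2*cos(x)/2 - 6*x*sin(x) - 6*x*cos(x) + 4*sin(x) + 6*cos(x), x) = (x - 2)^3*cos(x)/2 + C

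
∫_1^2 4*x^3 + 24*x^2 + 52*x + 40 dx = 189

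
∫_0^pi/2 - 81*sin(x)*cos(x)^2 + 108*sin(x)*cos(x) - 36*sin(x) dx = -9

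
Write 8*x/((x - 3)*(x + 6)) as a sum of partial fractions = 16/(3*(x + 6)) + 8/(3*(x - 3))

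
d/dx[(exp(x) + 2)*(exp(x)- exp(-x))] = (2*exp(3*x) + 2*exp(2*x) + 2)*exp(-x)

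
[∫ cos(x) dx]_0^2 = sin(2)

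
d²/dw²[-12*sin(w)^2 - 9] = -24*cos(2*w)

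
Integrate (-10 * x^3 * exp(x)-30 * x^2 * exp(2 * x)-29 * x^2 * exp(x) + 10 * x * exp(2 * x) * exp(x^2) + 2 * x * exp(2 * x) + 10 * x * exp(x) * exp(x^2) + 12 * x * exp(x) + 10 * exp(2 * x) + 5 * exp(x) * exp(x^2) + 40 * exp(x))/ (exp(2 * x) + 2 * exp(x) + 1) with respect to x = (-10*x^3 + x^2 + 10*x + 5*exp(x^2) + 30)*exp(x)/(exp(x) + 1) + C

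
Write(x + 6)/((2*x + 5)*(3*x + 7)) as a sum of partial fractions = 11/(3*x + 7) - 7/(2*x + 5)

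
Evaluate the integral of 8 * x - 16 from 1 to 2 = -4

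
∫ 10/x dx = 10*log(x) + C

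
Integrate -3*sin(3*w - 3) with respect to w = cos(3*w - 3) + C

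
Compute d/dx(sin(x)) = cos(x)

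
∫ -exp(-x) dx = exp(-x) + C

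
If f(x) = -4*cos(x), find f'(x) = 4*sin(x)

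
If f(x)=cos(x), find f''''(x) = cos(x)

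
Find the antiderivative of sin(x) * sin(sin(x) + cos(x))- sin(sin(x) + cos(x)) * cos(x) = cos(sin(x) + cos(x)) + C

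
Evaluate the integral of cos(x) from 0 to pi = 0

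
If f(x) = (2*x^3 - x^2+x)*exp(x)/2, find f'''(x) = x^3*exp(x) + 17*x^2*exp(x)/2 + 31*x*exp(x)/2 + 9*exp(x)/2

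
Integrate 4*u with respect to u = 2*u^2 + C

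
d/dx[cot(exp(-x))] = exp(-x)/sin(exp(-x))^2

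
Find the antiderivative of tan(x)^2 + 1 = tan(x) + C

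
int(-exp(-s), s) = exp(-s) + C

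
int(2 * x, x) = x^2 + C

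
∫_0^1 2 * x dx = 1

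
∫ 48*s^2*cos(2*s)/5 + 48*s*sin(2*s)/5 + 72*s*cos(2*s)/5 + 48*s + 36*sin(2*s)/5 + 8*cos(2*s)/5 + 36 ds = 4*(sin(2*s) + 5)*(6*s^2 + 9*s + 1)/5 + C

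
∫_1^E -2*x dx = 1 - exp(2)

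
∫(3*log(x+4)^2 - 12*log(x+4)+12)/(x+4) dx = (log(x + 4) - 2)^3 + C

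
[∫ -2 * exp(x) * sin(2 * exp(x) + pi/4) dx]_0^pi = cos(pi/4 + 2*exp(pi)) - cos(pi/4 + 2)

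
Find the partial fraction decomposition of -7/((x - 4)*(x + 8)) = 7/(12*(x + 8)) - 7/(12*(x - 4))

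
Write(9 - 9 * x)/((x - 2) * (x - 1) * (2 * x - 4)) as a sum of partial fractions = -9/(2*(x - 2)^2)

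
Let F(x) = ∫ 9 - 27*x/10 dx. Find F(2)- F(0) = 63/5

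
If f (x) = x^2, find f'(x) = 2*x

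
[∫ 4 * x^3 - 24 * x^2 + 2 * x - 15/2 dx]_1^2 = -91/2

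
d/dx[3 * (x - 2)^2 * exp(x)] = 3*x^2*exp(x) - 6*x*exp(x)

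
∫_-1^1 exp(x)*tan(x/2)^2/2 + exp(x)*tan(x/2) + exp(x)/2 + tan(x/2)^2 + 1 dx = (exp(-1) + E + 4)*tan(1/2)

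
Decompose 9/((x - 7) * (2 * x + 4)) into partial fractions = -1/(2*(x + 2)) + 1/(2*(x - 7))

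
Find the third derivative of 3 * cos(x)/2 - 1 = 3*sin(x)/2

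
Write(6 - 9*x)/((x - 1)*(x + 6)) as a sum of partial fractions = -60/(7*(x + 6)) - 3/(7*(x - 1))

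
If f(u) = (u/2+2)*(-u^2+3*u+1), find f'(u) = -3*u^2/2 - u + 13/2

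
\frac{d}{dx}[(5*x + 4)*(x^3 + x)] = 20*x^3 + 12*x^2 + 10*x + 4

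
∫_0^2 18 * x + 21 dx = 78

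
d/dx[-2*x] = -2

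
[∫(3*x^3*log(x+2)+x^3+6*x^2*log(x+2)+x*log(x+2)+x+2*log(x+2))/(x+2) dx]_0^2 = 20*log(2)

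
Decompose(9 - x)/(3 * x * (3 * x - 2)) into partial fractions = 25/(6*(3*x - 2)) - 3/(2*x)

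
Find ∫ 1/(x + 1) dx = log(-2*x - 2) + C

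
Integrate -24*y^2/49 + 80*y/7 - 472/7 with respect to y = -8*y^3/49 + 40*y^2/7 - 472*y/7 + C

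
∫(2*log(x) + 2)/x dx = (log(x) + 1)^2 + C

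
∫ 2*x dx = x^2 + C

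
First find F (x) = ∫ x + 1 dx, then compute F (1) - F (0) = 3/2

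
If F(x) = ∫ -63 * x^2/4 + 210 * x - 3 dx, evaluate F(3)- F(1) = 1395/2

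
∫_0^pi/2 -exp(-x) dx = -1 + exp(-pi/2)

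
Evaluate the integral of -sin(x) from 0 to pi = -2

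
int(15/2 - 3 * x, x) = -3*x^2/2 + 15*x/2 + C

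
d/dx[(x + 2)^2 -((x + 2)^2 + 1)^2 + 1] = -4*x^3 - 24*x^2 - 50*x - 36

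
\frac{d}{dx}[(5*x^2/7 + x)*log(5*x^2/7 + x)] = 10*x*log(5*x^2/7 + x)/7 + 10*x/7 + log(5*x^2/7 + x) + 1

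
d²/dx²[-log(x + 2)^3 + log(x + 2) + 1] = (3*log(x + 2)^2 - 6*log(x + 2) - 1)/(x^2 + 4*x + 4)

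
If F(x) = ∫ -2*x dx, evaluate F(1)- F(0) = -1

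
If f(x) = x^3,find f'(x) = 3*x^2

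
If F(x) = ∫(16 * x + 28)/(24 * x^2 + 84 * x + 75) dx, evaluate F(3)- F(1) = -log(122)/3 + log(362)/3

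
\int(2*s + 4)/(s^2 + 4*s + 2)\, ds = log(3*(s + 2)^2 - 6) + C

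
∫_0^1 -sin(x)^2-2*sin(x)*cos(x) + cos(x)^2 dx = -1 + (cos(1) + sin(1))*cos(1)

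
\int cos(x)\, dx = sin(x) + C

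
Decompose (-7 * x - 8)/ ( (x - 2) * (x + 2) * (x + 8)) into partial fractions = 4/(5*(x + 8)) - 1/(4*(x + 2)) - 11/(20*(x - 2))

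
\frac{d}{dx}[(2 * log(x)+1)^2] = (8*log(x) + 4)/x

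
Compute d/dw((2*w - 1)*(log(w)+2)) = (2*w*log(w) + 6*w - 1)/w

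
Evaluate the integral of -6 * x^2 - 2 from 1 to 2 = -16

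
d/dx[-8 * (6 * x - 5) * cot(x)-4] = 48*x/sin(x)^2 - 48/tan(x) - 40/sin(x)^2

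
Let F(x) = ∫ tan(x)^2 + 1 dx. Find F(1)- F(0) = tan(1)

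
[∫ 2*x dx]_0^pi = pi^2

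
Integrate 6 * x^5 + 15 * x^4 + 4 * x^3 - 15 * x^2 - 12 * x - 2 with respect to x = x^6 + 3*x^5 + x^4 - 5*x^3 - 6*x^2 - 2*x + C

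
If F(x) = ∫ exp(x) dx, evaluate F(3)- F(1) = -E + exp(3)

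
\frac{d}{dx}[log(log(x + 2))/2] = 1/(2*x*log(x + 2) + 4*log(x + 2))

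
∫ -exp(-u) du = exp(-u) + C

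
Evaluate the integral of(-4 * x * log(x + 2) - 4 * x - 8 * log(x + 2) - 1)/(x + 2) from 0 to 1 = -5*log(3) + log(2)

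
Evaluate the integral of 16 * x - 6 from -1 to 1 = -12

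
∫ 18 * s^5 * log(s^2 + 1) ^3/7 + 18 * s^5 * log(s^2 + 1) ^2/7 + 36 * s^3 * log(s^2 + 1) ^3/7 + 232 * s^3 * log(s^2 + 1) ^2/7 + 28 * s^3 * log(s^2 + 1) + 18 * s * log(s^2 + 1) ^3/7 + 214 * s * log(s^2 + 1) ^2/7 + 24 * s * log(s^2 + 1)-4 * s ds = (s^2 + 1)*(3*(s^2 + 1)^2*log(s^2 + 1)^2 + 49*(s^2 + 1)*log(s^2 + 1) - 14)*log(s^2 + 1)/7 + C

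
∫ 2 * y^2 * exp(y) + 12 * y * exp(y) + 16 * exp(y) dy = 2*(y + 2)^2*exp(y) + C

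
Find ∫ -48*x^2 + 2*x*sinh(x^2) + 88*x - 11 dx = -16*x^3 + 44*x^2 - 11*x + cosh(x^2) + C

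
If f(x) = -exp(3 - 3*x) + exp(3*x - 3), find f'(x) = 3*exp(3 - 3*x) + 3*exp(3*x - 3)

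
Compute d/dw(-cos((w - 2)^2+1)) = 2*(w - 2)*sin(w^2 - 4*w + 5)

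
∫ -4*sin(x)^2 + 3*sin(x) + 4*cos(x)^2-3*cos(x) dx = 2*sin(2*x) - 3*sqrt(2)*sin(x + pi/4) + C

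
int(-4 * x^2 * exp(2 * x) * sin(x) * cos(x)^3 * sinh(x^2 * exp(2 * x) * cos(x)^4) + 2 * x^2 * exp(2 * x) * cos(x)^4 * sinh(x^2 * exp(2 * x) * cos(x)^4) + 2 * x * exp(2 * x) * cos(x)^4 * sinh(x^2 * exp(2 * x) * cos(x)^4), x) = cosh(x^2*exp(2*x)*cos(x)^4) + C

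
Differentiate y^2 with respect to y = 2*y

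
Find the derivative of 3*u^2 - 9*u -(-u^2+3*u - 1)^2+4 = -4*u^3 + 18*u^2 - 16*u - 3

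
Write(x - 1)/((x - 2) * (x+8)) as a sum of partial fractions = 9/(10*(x + 8)) + 1/(10*(x - 2))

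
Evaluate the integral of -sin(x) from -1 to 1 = 0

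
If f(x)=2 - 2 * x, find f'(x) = -2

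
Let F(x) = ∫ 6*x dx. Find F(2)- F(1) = 9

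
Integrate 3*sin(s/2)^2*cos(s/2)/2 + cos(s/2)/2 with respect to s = (3 - cos(s))*sin(s/2)/2 + C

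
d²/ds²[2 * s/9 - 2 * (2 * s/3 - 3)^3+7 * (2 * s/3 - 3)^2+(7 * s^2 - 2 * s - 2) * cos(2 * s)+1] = -28*s^2*cos(2*s) - 56*s*sin(2*s) + 8*s*cos(2*s) - 32*s/9 + 8*sin(2*s) + 22*cos(2*s) + 200/9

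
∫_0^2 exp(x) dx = -1 + exp(2)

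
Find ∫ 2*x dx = x^2 + C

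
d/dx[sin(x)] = cos(x)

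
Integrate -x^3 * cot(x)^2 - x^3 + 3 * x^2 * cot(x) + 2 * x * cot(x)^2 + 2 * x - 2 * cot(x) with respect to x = x*(x^2 - 2)*cot(x) + C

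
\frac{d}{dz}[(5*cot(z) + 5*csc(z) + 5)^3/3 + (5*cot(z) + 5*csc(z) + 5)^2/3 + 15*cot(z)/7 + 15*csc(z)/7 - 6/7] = 5*(-1120*cos(z)^2 - 2240*cos(z) - 1120 + 79*cos(z)^3/sin(z) - 971*cos(z)^2/sin(z) - 2179*cos(z)/sin(z) - 1129/sin(z))/(21*sin(z)^3)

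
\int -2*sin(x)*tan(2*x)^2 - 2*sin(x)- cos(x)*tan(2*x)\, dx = -sin(x)*tan(2*x) + C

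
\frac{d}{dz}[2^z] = 2^z*log(2)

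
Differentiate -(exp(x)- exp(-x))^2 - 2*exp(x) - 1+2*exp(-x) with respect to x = (-2*exp(4*x) - 2*exp(3*x) - 2*exp(x) + 2)*exp(-2*x)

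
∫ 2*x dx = x^2 + C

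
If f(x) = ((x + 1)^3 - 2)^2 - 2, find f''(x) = 30*x^4 + 120*x^3 + 180*x^2 + 96*x + 6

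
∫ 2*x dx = x^2 + C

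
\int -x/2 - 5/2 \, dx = -x^2/4 - 5*x/2 + C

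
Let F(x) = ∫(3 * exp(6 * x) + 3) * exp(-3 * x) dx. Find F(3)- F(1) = -exp(3) - exp(-9) + exp(-3) + exp(9)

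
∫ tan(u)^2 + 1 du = tan(u) + C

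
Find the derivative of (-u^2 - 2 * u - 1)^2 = 4*u^3 + 12*u^2 + 12*u + 4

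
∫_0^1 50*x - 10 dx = 15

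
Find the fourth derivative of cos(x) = cos(x)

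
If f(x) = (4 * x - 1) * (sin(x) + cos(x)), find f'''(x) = 4*x*sin(x) - 4*x*cos(x) - 13*sin(x) - 11*cos(x)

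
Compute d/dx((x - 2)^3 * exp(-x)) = (-x^3 + 9*x^2 - 24*x + 20)*exp(-x)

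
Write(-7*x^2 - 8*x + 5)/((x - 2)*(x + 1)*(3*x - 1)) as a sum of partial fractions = -7/(10*(3*x - 1)) + 1/(2*(x + 1)) - 13/(5*(x - 2))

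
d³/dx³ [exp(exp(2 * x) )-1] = 8*exp(2*x + exp(2*x)) + 24*exp(4*x + exp(2*x)) + 8*exp(6*x + exp(2*x))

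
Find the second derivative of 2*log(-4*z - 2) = -8/(4*z^2 + 4*z + 1)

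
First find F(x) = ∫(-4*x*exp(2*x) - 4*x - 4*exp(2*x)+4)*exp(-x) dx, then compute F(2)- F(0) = -8*exp(2) + 8*exp(-2)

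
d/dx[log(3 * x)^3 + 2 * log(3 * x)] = (3*log(x)^2 + 6*log(3)*log(x) + 2 + 3*log(3)^2)/x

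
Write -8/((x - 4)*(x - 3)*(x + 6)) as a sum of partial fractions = -4/(45*(x + 6)) + 8/(9*(x - 3)) - 4/(5*(x - 4))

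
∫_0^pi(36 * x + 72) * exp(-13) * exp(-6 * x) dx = (-6*pi - 13)*exp(-6*pi - 13) + 13*exp(-13)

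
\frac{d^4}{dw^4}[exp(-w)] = exp(-w)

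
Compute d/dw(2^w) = 2^w*log(2)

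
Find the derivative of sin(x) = cos(x)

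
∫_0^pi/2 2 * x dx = pi^2/4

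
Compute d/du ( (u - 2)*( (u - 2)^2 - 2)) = 3*u^2 - 12*u + 10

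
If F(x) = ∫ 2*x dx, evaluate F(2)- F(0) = 4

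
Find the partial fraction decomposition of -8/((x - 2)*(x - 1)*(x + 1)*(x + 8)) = 4/(315*(x + 8)) - 4/(21*(x + 1)) + 4/(9*(x - 1)) - 4/(15*(x - 2))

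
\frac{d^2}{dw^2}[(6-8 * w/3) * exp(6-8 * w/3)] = (1536 - 512*w)*exp(6 - 8*w/3)/27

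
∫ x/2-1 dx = x^2/4 - x + C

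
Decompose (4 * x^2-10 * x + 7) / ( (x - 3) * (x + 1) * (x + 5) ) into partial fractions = 157/(32*(x + 5)) - 21/(16*(x + 1)) + 13/(32*(x - 3))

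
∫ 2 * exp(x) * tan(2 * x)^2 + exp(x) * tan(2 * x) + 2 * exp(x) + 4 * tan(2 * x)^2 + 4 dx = (exp(x) + 2)*tan(2*x) + C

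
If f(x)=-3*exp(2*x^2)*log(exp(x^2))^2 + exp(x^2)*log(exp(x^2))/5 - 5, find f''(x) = -48*x^6*exp(2*x^2) - 108*x^4*exp(2*x^2) + 4*x^4*exp(x^2)/5 - 36*x^2*exp(2*x^2) + 2*x^2*exp(x^2) + 2*exp(x^2)/5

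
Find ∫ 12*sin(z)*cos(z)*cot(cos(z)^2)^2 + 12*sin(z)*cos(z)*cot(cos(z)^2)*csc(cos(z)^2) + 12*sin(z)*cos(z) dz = 6*cot(cos(z)^2) + 6*csc(cos(z)^2) + C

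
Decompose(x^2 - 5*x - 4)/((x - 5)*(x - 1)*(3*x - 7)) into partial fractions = 23/(8*(3*x - 7)) - 1/(2*(x - 1)) - 1/(8*(x - 5))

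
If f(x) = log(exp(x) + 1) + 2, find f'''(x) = (-exp(2*x) + exp(x))/(exp(3*x) + 3*exp(2*x) + 3*exp(x) + 1)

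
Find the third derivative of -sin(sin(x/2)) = (-3*sin(x/2)*sin(sin(x/2)) + cos(x/2)^2*cos(sin(x/2)) + cos(sin(x/2)))*cos(x/2)/8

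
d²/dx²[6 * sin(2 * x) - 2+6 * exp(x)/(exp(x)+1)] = 6*(-4*exp(3*x)*sin(2*x) - 12*exp(2*x)*sin(2*x) - exp(2*x) - 12*exp(x)*sin(2*x) + exp(x) - 4*sin(2*x))/(exp(3*x) + 3*exp(2*x) + 3*exp(x) + 1)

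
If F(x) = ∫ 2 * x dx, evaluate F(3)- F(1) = 8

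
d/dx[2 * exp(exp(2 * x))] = 4*exp(2*x + exp(2*x))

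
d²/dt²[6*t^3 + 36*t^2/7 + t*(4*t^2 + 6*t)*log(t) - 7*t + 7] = 24*t*log(t) + 56*t + 12*log(t) + 198/7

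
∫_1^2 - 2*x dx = -3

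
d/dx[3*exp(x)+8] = 3*exp(x)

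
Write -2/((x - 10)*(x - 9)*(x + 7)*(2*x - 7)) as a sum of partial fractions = -16/(3003*(2*x - 7)) + 1/(2856*(x + 7)) + 1/(88*(x - 9)) - 2/(221*(x - 10))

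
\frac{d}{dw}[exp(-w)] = -exp(-w)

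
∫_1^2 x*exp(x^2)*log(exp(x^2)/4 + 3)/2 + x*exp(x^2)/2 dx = -(E/4 + 3)*log(E/4 + 3) + (3 + exp(4)/4)*log(3 + exp(4)/4)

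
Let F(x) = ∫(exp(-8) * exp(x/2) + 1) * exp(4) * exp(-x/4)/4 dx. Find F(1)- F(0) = -exp(15/4) - exp(-4) + exp(-15/4) + exp(4)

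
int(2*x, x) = x^2 + C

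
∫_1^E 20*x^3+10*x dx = -10 + 5*E*(E + exp(3))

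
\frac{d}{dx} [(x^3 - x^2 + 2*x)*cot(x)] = -x^3/sin(x)^2 + 3*x^2/tan(x) + x^2/sin(x)^2 - 2*x/tan(x) - 2*x/sin(x)^2 + 2/tan(x)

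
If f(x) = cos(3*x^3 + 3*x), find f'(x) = -3*(3*x^2 + 1)*sin(3*x*(x^2 + 1))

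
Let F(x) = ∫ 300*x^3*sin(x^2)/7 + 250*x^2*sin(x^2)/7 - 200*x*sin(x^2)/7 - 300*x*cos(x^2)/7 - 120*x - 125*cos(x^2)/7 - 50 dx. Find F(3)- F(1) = -580 + 25*cos(1) - 1625*cos(9)/7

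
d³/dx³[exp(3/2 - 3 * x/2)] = -27*exp(3/2 - 3*x/2)/8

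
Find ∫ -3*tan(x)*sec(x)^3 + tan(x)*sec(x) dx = -tan(x)^2*sec(x) + C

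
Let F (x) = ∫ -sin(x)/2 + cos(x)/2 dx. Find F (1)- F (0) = -1/2 + cos(1)/2 + sin(1)/2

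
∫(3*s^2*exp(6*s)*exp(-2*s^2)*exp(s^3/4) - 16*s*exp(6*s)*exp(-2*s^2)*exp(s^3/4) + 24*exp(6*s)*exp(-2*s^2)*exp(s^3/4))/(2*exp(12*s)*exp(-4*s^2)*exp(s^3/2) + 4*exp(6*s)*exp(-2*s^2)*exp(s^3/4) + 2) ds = -2/(exp(s*(s^2 - 8*s + 24)/4) + 1) + C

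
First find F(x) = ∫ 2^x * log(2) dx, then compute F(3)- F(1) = 6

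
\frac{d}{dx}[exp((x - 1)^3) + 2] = 3*x^2*exp(x^3 - 3*x^2 + 3*x - 1) - 6*x*exp(x^3 - 3*x^2 + 3*x - 1) + 3*exp(x^3 - 3*x^2 + 3*x - 1)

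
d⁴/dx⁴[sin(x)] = sin(x)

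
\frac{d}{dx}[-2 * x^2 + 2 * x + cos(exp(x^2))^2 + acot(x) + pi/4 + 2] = (-2*x^3*exp(x^2)*sin(2*exp(x^2)) - 4*x^3 + 2*x^2 - 2*x*exp(x^2)*sin(2*exp(x^2)) - 4*x + 1)/(x^2 + 1)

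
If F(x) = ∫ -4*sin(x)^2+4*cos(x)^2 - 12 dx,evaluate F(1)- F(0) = -12 + 2*sin(2)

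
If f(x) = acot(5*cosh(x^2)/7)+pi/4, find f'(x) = -70*x*sinh(x^2)/(25*cosh(x^2)^2 + 49)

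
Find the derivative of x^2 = 2*x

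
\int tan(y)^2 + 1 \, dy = tan(y) + C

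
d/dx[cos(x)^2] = -sin(2*x)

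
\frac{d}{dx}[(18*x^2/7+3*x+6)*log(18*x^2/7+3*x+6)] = 36*x*log(6*x^2/7 + x + 2)/7 + 36*x/7 + 36*x*log(3)/7 + 3*log(6*x^2/7 + x + 2) + 3 + 3*log(3)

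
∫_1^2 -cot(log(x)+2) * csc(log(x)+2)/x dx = -csc(2) + csc(log(2) + 2)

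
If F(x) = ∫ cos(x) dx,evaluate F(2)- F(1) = -sin(1) + sin(2)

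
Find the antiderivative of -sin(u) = cos(u) + C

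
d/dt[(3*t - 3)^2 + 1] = 18*t - 18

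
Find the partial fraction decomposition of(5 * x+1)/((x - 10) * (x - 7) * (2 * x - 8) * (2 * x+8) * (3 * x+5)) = 297/(216580*(3*x + 5)) - 19/(34496*(x + 4)) + 7/(3264*(x - 4)) - 1/(286*(x - 7)) + 17/(11760*(x - 10))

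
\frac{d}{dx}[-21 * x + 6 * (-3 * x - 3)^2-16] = 108*x + 87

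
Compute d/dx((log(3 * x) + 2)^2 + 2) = (2*log(x) + 2*log(3) + 4)/x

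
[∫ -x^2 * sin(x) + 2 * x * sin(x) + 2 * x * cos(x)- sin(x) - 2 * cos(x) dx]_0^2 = -1 + cos(2)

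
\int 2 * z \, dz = z^2 + C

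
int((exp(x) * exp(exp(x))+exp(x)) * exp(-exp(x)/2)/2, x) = 2*sinh(exp(x)/2) + C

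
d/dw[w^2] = 2*w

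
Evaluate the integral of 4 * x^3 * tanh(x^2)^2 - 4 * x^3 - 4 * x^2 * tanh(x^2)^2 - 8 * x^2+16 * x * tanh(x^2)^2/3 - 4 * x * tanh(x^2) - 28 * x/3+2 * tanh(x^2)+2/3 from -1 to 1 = -20/3 + 4*tanh(1)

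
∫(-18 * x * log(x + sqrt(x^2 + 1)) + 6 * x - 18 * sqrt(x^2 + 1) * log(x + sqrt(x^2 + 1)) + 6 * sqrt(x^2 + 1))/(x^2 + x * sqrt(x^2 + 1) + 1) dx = 3*(2 - 3*log(x + sqrt(x^2 + 1)))*log(x + sqrt(x^2 + 1)) + C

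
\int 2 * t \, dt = t^2 + C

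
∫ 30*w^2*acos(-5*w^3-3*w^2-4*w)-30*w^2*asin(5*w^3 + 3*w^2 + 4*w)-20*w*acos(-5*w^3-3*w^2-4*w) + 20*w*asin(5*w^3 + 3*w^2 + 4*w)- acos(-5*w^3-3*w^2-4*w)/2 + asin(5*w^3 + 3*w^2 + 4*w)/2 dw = (acos(-w*(5*w^2 + 3*w + 4)) - asin(w*(5*w^2 + 3*w + 4)))*(20*w^3 - 20*w^2 - w + 4)/2 + C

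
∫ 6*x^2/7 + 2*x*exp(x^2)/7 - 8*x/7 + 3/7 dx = 2*x^3/7 - 4*x^2/7 + 3*x/7 + exp(x^2)/7 + C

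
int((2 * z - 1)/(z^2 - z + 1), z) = log(2*z^2 - 2*z + 2) + C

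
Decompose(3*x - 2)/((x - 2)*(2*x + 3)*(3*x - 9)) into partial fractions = -26/(189*(2*x + 3)) - 4/(21*(x - 2)) + 7/(27*(x - 3))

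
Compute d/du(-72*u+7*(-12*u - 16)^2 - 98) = 2016*u + 2616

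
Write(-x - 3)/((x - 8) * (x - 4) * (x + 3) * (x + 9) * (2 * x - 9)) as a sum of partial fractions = 8/(189*(2*x - 9)) + 1/(5967*(x + 9)) - 1/(52*(x - 4)) - 1/(476*(x - 8))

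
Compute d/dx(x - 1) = 1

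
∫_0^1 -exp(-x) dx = -1 + exp(-1)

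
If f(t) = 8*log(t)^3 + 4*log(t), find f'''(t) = (48*log(t)^2 - 144*log(t) + 56)/t^3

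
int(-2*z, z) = -z^2 + C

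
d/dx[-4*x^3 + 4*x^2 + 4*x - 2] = -12*x^2 + 8*x + 4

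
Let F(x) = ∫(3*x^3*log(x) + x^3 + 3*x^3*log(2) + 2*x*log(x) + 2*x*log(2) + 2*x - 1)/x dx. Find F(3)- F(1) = -2*log(2) + 32*log(6)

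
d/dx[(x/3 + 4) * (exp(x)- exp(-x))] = (x*exp(2*x) + x + 13*exp(2*x) + 11)*exp(-x)/3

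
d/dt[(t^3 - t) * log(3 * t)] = 3*t^2*log(t) + t^2 + 3*t^2*log(3) - log(t) - log(3) - 1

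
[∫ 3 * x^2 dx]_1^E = -1 + exp(3)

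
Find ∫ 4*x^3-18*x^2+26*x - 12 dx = x^4 - 6*x^3 + 13*x^2 - 12*x + C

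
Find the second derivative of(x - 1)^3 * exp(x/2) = x^3*exp(x/2)/4 + 9*x^2*exp(x/2)/4 + 3*x*exp(x/2)/4 - 13*exp(x/2)/4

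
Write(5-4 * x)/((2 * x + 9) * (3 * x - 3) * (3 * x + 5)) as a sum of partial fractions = -35/(136*(3*x + 5)) + 92/(561*(2*x + 9)) + 1/(264*(x - 1))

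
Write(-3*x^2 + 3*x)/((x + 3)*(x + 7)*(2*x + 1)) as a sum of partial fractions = -9/(65*(2*x + 1)) - 42/(13*(x + 7)) + 9/(5*(x + 3))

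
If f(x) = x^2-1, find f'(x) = 2*x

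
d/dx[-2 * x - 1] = -2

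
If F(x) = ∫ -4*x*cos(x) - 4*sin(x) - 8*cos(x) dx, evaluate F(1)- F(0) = -12*sin(1)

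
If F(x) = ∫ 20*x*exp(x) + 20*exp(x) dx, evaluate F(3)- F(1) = -20*E + 60*exp(3)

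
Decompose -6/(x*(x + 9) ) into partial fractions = 2/(3*(x + 9)) - 2/(3*x)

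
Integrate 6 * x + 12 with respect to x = 3*x^2 + 12*x + C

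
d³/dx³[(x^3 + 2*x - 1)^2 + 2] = 120*x^3 + 96*x - 12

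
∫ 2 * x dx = x^2 + C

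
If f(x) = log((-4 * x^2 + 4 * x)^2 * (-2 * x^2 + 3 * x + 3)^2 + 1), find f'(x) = (512*x^7 - 2240*x^6 + 2400*x^5 + 960*x^4 - 1920*x^3 + 288*x)/(64*x^8 - 320*x^7 + 400*x^6 + 192*x^5 - 480*x^4 + 144*x^2 + 1)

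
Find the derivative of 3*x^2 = 6*x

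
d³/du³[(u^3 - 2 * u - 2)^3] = 504*u^6 - 1260*u^4 - 720*u^3 + 720*u^2 + 576*u + 24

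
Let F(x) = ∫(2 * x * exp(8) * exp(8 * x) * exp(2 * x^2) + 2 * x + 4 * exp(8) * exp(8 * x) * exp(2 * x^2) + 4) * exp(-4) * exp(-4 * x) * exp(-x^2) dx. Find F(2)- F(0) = -exp(4) - exp(-16) + exp(-4) + exp(16)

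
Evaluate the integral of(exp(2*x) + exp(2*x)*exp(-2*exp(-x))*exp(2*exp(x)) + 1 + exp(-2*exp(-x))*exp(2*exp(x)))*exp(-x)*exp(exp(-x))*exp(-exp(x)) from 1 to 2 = -exp(E - exp(-1)) - exp(-exp(2) + exp(-2)) + exp(-E + exp(-1)) + exp(-exp(-2) + exp(2))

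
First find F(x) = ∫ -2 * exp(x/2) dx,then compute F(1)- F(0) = 4 - 4*exp(1/2)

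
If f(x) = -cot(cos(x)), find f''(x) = -(2*sin(x)^2*cos(cos(x))/sin(cos(x)) + cos(x))/sin(cos(x))^2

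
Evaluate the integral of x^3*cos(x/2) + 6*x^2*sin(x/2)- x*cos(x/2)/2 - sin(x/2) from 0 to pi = -pi + 2*pi^3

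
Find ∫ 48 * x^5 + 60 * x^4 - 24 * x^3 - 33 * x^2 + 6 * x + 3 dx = 8*x^6 + 12*x^5 - 6*x^4 - 11*x^3 + 3*x^2 + 3*x + C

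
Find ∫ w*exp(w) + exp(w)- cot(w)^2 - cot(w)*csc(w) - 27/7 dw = w*exp(w) - 20*w/7 + cot(w) + csc(w) + C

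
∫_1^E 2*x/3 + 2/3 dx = -4/3 + (1 + E)^2/3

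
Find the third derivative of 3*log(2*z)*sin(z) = 3*(-z^3*log(z)*cos(z) - z^3*log(2)*cos(z) - 3*z^2*sin(z) - 3*z*cos(z) + 2*sin(z))/z^3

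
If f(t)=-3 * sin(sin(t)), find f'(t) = -3*cos(t)*cos(sin(t))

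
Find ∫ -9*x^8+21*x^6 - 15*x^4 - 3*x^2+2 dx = -x^9 + 3*x^7 - 3*x^5 - x^3 + 2*x + C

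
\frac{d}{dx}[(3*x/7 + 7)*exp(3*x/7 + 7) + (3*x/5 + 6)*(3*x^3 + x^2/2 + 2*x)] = 36*x^3/5 + 549*x^2/10 + 9*x*exp(3*x/7 + 7)/49 + 42*x/5 + 24*exp(3*x/7 + 7)/7 + 12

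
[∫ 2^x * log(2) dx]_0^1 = 1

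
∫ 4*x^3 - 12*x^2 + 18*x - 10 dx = x^4 - 4*x^3 + 9*x^2 - 10*x + C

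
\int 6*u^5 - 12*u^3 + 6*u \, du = u^6 - 3*u^4 + 3*u^2 + C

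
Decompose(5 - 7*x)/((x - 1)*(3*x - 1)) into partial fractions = -4/(3*x - 1) - 1/(x - 1)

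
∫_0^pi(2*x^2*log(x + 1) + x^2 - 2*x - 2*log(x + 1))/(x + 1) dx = (-1 + (-1 + pi)^2)*log(1 + pi)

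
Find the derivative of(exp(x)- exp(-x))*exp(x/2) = (3*exp(5*x/2) + exp(x/2))*exp(-x)/2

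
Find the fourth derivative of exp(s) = exp(s)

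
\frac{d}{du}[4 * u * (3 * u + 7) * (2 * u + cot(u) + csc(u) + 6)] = -12*u^2*cot(u)^2 - 12*u^2*cot(u)*csc(u) + 60*u^2 - 28*u*cot(u)^2 - 28*u*cot(u)*csc(u) + 24*u*cot(u) + 24*u*csc(u) + 228*u + 28*cot(u) + 28*csc(u) + 168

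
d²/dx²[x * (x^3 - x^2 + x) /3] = 4*x^2 - 2*x + 2/3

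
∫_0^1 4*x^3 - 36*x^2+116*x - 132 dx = -85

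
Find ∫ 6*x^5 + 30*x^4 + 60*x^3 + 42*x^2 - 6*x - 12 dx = x^6 + 6*x^5 + 15*x^4 + 14*x^3 - 3*x^2 - 12*x + C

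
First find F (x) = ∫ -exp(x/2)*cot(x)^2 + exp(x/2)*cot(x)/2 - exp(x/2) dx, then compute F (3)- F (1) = exp(3/2)*cot(3) - exp(1/2)*cot(1)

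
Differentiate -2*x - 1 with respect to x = -2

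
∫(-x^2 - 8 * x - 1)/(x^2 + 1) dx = -x - 4*log(x^2 + 1) + C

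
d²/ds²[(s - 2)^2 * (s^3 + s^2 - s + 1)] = 20*s^3 - 36*s^2 - 6*s + 18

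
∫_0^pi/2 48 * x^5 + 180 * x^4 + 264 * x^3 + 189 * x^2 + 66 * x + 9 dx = -1 + (1 + 3*pi/2 + pi^2/2)^3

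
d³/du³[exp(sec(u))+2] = (-1 - 3/cos(u) + 5/cos(u)^2 + 6/cos(u)^3 + cos(u)^(-4))*exp(1/cos(u))*sin(u)/cos(u)^2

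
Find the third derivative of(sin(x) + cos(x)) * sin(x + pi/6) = -4*sqrt(2)*sin(2*x + 5*pi/12)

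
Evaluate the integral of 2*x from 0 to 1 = 1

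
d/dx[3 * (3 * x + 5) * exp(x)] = 9*x*exp(x) + 24*exp(x)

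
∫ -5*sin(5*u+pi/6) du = cos(5*u + pi/6) + C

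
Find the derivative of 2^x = 2^x*log(2)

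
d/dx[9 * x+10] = 9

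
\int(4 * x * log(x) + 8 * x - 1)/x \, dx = (4*x - 1)*(log(x) + 1) + C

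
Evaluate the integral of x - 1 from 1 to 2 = 1/2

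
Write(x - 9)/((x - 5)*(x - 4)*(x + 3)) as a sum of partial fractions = -3/(14*(x + 3)) + 5/(7*(x - 4)) - 1/(2*(x - 5))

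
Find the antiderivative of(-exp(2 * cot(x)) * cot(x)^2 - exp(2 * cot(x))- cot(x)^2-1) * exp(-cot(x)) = exp(cot(x)) - exp(-cot(x)) + C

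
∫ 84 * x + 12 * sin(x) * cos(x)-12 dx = 42*x^2 - 12*x - 6*cos(x)^2 + C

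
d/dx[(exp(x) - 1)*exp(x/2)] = 3*exp(3*x/2)/2 - exp(x/2)/2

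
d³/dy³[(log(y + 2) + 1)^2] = (4*log(y + 2) - 2)/(y^3 + 6*y^2 + 12*y + 8)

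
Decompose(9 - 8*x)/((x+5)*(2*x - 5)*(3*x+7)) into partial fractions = -249/(232*(3*x + 7)) - 44/(435*(2*x - 5)) + 49/(120*(x + 5))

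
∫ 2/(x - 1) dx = 2*log(1 - x) + C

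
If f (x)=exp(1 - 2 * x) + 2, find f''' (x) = -8*exp(1 - 2*x)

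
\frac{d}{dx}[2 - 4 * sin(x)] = -4*cos(x)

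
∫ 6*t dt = 3*t^2 + C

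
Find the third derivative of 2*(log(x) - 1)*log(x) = (8*log(x) - 16)/x^3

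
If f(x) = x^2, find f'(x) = 2*x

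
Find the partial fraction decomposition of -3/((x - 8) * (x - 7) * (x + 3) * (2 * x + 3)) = -8/(323*(2*x + 3)) + 1/(110*(x + 3)) + 3/(170*(x - 7)) - 3/(209*(x - 8))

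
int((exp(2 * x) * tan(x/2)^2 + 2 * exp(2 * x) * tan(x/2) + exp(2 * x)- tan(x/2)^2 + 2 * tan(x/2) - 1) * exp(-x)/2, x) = 2*tan(x/2)*sinh(x) + C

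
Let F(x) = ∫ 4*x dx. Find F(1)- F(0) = 2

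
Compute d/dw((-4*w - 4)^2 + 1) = 32*w + 32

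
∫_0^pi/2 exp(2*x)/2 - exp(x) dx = -1/4 + (-1 + exp(pi/2)/2)^2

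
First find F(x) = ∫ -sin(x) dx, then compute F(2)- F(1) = -cos(1) + cos(2)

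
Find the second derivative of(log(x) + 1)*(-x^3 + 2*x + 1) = (-6*x^3*log(x) - 11*x^3 + 2*x - 1)/x^2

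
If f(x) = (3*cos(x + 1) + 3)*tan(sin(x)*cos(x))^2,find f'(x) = 3*sin(x + 1) - 3*sin(x + 1)/cos(sin(2*x)/2)^2 + 6*sin(sin(2*x)/2)*cos(2*x)/cos(sin(2*x)/2)^3 + 3*sin(sin(2*x)/2)*cos(x - 1)/cos(sin(2*x)/2)^3 + 3*sin(sin(2*x)/2)*cos(3*x + 1)/cos(sin(2*x)/2)^3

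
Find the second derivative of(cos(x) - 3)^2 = 6*cos(x) - 2*cos(2*x)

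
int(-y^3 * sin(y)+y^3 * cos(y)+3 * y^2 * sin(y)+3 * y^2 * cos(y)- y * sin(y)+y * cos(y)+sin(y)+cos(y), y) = sqrt(2)*y*(y^2 + 1)*sin(y + pi/4) + C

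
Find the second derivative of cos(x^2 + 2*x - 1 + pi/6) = -4*x^2*cos(x^2 + 2*x - 1 + pi/6) - 8*x*cos(x^2 + 2*x - 1 + pi/6) - 2*sin(x^2 + 2*x - 1 + pi/6) - 4*cos(x^2 + 2*x - 1 + pi/6)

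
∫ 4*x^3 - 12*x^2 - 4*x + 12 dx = x^4 - 4*x^3 - 2*x^2 + 12*x + C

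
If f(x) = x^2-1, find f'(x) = 2*x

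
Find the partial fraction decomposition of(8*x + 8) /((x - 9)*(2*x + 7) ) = 8/(5*(2*x + 7)) + 16/(5*(x - 9))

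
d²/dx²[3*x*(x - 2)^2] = 18*x - 24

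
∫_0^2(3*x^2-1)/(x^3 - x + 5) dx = -log(5) + log(11)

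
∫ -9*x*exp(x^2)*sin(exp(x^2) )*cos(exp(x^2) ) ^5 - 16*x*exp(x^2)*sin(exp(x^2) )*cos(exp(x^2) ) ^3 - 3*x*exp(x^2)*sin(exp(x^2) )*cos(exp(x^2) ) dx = 2*sin(exp(x^2))^4 - 19*sin(exp(x^2))^2/4 + 3*cos(exp(x^2))^6/4 + C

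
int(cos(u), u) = sin(u) + C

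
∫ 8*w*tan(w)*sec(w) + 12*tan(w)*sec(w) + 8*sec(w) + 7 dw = 7*w + (8*w + 12)*sec(w) + C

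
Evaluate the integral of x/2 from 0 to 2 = 1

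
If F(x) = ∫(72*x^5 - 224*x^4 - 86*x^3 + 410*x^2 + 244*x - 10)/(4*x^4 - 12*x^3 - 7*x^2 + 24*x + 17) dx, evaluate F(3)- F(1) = 68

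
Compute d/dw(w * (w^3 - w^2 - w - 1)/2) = 2*w^3 - 3*w^2/2 - w - 1/2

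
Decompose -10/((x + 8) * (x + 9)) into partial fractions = 10/(x + 9) - 10/(x + 8)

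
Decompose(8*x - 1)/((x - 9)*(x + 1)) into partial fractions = 9/(10*(x + 1)) + 71/(10*(x - 9))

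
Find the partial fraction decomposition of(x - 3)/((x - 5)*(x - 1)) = 1/(2*(x - 1)) + 1/(2*(x - 5))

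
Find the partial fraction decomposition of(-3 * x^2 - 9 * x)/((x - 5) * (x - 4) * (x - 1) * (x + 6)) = 27/(385*(x + 6)) - 1/(7*(x - 1)) + 14/(5*(x - 4)) - 30/(11*(x - 5))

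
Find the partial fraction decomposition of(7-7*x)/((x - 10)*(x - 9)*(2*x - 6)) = -1/(6*(x - 3)) + 14/(3*(x - 9)) - 9/(2*(x - 10))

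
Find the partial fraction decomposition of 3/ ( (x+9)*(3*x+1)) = 9/(26*(3*x + 1)) - 3/(26*(x + 9))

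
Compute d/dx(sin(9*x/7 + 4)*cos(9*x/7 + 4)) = 9*cos(18*x/7 + 8)/7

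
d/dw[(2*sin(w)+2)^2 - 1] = 8*(sin(w) + 1)*cos(w)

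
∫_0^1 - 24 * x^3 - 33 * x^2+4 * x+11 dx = -4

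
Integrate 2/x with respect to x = 2*log(2*x) + C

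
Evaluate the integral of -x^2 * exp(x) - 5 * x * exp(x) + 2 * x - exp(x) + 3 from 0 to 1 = 2 - 2*E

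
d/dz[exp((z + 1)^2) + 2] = 2*z*exp(z^2 + 2*z + 1) + 2*exp(z^2 + 2*z + 1)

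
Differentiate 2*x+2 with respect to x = 2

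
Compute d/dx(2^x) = 2^x*log(2)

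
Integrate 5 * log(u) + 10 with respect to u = 5*u*(log(u) + 1) + C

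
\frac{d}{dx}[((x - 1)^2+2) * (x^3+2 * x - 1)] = 5*x^4 - 8*x^3 + 15*x^2 - 10*x + 8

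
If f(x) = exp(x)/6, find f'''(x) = exp(x)/6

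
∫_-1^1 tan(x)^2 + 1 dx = 2*tan(1)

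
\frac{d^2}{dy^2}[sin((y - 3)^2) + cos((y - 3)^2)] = -4*sqrt(2)*y^2*sin(y^2 - 6*y + pi/4 + 9) + 24*sqrt(2)*y*sin(y^2 - 6*y + pi/4 + 9) - 38*sin(y^2 - 6*y + 9) - 34*cos(y^2 - 6*y + 9)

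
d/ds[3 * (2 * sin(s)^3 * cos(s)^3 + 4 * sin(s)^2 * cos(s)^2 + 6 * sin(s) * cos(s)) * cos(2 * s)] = -6*(1 - cos(2*s))^4 + 24*(1 - cos(2*s))^3 + 18*(1 - cos(2*s))^2*sin(2*s) + 15*(1 - cos(2*s))^2/2 - 24*sin(2*s) + 18*sin(4*s) + 63*cos(2*s) - 45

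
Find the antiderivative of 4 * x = 2*x^2 + C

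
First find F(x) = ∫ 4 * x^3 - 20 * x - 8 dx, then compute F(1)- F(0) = -17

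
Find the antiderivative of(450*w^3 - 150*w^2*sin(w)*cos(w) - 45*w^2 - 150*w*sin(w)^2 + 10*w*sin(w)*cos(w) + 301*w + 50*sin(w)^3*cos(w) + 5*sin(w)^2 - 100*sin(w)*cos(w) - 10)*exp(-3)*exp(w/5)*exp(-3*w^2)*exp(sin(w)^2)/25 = (-3*w^2 + w/5 + sin(w)^2 - 3)*exp(-3*w^2 + w/5 + sin(w)^2 - 3) + C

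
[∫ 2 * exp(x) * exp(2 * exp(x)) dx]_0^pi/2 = -exp(2) + exp(2*exp(pi/2))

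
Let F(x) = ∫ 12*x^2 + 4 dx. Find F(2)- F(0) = 40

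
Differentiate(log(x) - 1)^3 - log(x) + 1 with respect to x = (3*log(x)^2 - 6*log(x) + 2)/x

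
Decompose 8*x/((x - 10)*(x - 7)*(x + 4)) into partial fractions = -16/(77*(x + 4)) - 56/(33*(x - 7)) + 40/(21*(x - 10))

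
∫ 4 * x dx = 2*x^2 + C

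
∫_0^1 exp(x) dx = -1 + E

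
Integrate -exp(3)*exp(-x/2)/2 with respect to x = exp(3 - x/2) + C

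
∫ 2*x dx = x^2 + C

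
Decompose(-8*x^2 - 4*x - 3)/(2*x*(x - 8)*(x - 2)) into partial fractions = 43/(24*(x - 2)) - 547/(96*(x - 8)) - 3/(32*x)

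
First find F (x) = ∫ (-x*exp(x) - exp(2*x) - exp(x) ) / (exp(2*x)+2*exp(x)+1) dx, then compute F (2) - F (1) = -2*exp(2)/(1 + exp(2)) + E/(1 + E)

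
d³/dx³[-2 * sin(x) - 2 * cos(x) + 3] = -2*sin(x) + 2*cos(x)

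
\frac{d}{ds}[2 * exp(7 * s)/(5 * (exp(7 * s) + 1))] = 14*exp(7*s)/(5*exp(14*s) + 10*exp(7*s) + 5)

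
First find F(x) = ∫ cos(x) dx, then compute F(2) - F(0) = sin(2)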